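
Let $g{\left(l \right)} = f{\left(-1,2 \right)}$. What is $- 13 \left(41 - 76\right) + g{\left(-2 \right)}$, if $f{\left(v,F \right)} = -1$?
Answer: $454$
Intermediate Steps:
$g{\left(l \right)} = -1$
$- 13 \left(41 - 76\right) + g{\left(-2 \right)} = - 13 \left(41 - 76\right) - 1 = \left(-13\right) \left(-35\right) - 1 = 455 - 1 = 454$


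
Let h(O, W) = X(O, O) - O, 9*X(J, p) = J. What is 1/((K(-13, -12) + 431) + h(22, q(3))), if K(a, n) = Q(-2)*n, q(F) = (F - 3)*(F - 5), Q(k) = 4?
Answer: 9/3271 ≈ 0.0027515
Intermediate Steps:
q(F) = (-5 + F)*(-3 + F) (q(F) = (-3 + F)*(-5 + F) = (-5 + F)*(-3 + F))
X(J, p) = J/9
K(a, n) = 4*n
h(O, W) = -8*O/9 (h(O, W) = O/9 - O = -8*O/9)
1/((K(-13, -12) + 431) + h(22, q(3))) = 1/((4*(-12) + 431) - 8/9*22) = 1/((-48 + 431) - 176/9) = 1/(383 - 176/9) = 1/(3271/9) = 9/3271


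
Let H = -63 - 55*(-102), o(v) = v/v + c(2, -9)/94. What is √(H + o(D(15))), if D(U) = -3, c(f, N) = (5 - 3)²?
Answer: √12255626/47 ≈ 74.485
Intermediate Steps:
c(f, N) = 4 (c(f, N) = 2² = 4)
o(v) = 49/47 (o(v) = v/v + 4/94 = 1 + 4*(1/94) = 1 + 2/47 = 49/47)
H = 5547 (H = -63 + 5610 = 5547)
√(H + o(D(15))) = √(5547 + 49/47) = √(260758/47) = √12255626/47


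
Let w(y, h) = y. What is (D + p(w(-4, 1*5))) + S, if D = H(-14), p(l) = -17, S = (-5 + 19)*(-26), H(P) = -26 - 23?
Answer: -430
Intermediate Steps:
H(P) = -49
S = -364 (S = 14*(-26) = -364)
D = -49
(D + p(w(-4, 1*5))) + S = (-49 - 17) - 364 = -66 - 364 = -430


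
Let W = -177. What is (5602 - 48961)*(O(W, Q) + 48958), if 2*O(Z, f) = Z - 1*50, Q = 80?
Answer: -4235697351/2 ≈ -2.1178e+9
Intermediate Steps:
O(Z, f) = -25 + Z/2 (O(Z, f) = (Z - 1*50)/2 = (Z - 50)/2 = (-50 + Z)/2 = -25 + Z/2)
(5602 - 48961)*(O(W, Q) + 48958) = (5602 - 48961)*((-25 + (1/2)*(-177)) + 48958) = -43359*((-25 - 177/2) + 48958) = -43359*(-227/2 + 48958) = -43359*97689/2 = -4235697351/2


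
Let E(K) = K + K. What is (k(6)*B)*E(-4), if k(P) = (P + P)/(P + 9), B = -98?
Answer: 3136/5 ≈ 627.20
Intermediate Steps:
E(K) = 2*K
k(P) = 2*P/(9 + P) (k(P) = (2*P)/(9 + P) = 2*P/(9 + P))
(k(6)*B)*E(-4) = ((2*6/(9 + 6))*(-98))*(2*(-4)) = ((2*6/15)*(-98))*(-8) = ((2*6*(1/15))*(-98))*(-8) = ((⅘)*(-98))*(-8) = -392/5*(-8) = 3136/5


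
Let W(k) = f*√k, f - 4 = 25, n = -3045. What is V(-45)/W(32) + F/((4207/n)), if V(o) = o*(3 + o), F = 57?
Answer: -24795/601 + 945*√2/116 ≈ -29.735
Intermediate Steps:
f = 29 (f = 4 + 25 = 29)
W(k) = 29*√k
V(-45)/W(32) + F/((4207/n)) = (-45*(3 - 45))/((29*√32)) + 57/((4207/(-3045))) = (-45*(-42))/((29*(4*√2))) + 57/((4207*(-1/3045))) = 1890/((116*√2)) + 57/(-601/435) = 1890*(√2/232) + 57*(-435/601) = 945*√2/116 - 24795/601 = -24795/601 + 945*√2/116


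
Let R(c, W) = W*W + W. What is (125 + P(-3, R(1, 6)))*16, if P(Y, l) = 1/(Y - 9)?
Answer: 5996/3 ≈ 1998.7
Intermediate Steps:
R(c, W) = W + W**2 (R(c, W) = W**2 + W = W + W**2)
P(Y, l) = 1/(-9 + Y)
(125 + P(-3, R(1, 6)))*16 = (125 + 1/(-9 - 3))*16 = (125 + 1/(-12))*16 = (125 - 1/12)*16 = (1499/12)*16 = 5996/3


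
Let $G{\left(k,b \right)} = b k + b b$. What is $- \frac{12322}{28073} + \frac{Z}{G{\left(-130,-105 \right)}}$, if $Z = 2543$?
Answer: $- \frac{232655711}{692701275} \approx -0.33587$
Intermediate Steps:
$G{\left(k,b \right)} = b^{2} + b k$ ($G{\left(k,b \right)} = b k + b^{2} = b^{2} + b k$)
$- \frac{12322}{28073} + \frac{Z}{G{\left(-130,-105 \right)}} = - \frac{12322}{28073} + \frac{2543}{\left(-105\right) \left(-105 - 130\right)} = \left(-12322\right) \frac{1}{28073} + \frac{2543}{\left(-105\right) \left(-235\right)} = - \frac{12322}{28073} + \frac{2543}{24675} = - \frac{232655711}{692701275}$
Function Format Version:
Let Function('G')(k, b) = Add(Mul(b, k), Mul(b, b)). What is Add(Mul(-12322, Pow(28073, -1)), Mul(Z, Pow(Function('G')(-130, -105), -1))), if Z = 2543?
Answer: Rational(-232655711, 692701275) ≈ -0.33587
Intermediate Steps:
Function('G')(k, b) = Add(Pow(b, 2), Mul(b, k)) (Function('G')(k, b) = Add(Mul(b, k), Pow(b, 2)) = Add(Pow(b, 2), Mul(b, k)))
Add(Mul(-12322, Pow(28073, -1)), Mul(Z, Pow(Function('G')(-130, -105), -1))) = Add(Mul(-12322, Pow(28073, -1)), Mul(2543, Pow(Mul(-105, Add(-105, -130)), -1))) = Add(Mul(-12322, Rational(1, 28073)), Mul(2543, Pow(Mul(-105, -235), -1))) = Add(Rational(-12322, 28073), Mul(2543, Pow(24675, -1))) = Add(Rational(-12322, 28073), Mul(2543, Rational(1, 24675))) = Add(Rational(-12322, 28073), Rational(2543, 24675)) = Rational(-232655711, 692701275)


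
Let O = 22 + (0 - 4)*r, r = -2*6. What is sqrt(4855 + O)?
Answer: 5*sqrt(197) ≈ 70.178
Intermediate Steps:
r = -12
O = 70 (O = 22 + (0 - 4)*(-12) = 22 - 4*(-12) = 22 + 48 = 70)
sqrt(4855 + O) = sqrt(4855 + 70) = sqrt(4925) = 5*sqrt(197)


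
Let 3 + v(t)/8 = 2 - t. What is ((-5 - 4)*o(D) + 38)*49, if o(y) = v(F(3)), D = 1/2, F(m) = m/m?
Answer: 8918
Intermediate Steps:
F(m) = 1
v(t) = -8 - 8*t (v(t) = -24 + 8*(2 - t) = -24 + (16 - 8*t) = -8 - 8*t)
D = ½ ≈ 0.50000
o(y) = -16 (o(y) = -8 - 8*1 = -8 - 8 = -16)
((-5 - 4)*o(D) + 38)*49 = ((-5 - 4)*(-16) + 38)*49 = (-9*(-16) + 38)*49 = (144 + 38)*49 = 182*49 = 8918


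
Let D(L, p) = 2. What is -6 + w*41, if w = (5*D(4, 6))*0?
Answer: -6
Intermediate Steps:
w = 0 (w = (5*2)*0 = 10*0 = 0)
-6 + w*41 = -6 + 0*41 = -6 + 0 = -6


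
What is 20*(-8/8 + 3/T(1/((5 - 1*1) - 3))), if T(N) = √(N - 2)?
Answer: -20 - 60*I ≈ -20.0 - 60.0*I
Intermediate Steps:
T(N) = √(-2 + N)
20*(-8/8 + 3/T(1/((5 - 1*1) - 3))) = 20*(-8/8 + 3/(√(-2 + 1/((5 - 1*1) - 3)))) = 20*(-8*⅛ + 3/(√(-2 + 1/((5 - 1) - 3)))) = 20*(-1 + 3/(√(-2 + 1/(4 - 3)))) = 20*(-1 + 3/(√(-2 + 1/1))) = 20*(-1 + 3/(√(-2 + 1))) = 20*(-1 + 3/(√(-1))) = 20*(-1 + 3/I) = 20*(-1 + 3*(-I)) = 20*(-1 - 3*I) = -20 - 60*I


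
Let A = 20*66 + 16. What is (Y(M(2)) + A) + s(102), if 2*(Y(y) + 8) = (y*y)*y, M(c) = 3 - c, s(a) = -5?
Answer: 2647/2 ≈ 1323.5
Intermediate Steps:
A = 1336 (A = 1320 + 16 = 1336)
Y(y) = -8 + y³/2 (Y(y) = -8 + ((y*y)*y)/2 = -8 + (y²*y)/2 = -8 + y³/2)
(Y(M(2)) + A) + s(102) = ((-8 + (3 - 1*2)³/2) + 1336) - 5 = ((-8 + (3 - 2)³/2) + 1336) - 5 = ((-8 + (½)*1³) + 1336) - 5 = ((-8 + (½)*1) + 1336) - 5 = ((-8 + ½) + 1336) - 5 = (-15/2 + 1336) - 5 = 2657/2 - 5 = 2647/2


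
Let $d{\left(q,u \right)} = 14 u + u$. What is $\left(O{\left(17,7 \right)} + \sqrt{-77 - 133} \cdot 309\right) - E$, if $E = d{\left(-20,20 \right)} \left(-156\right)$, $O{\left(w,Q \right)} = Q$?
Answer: $46807 + 309 i \sqrt{210} \approx 46807.0 + 4477.8 i$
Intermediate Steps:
$d{\left(q,u \right)} = 15 u$
$E = -46800$ ($E = 15 \cdot 20 \left(-156\right) = 300 \left(-156\right) = -46800$)
$\left(O{\left(17,7 \right)} + \sqrt{-77 - 133} \cdot 309\right) - E = \left(7 + \sqrt{-77 - 133} \cdot 309\right) - -46800 = \left(7 + \sqrt{-210} \cdot 309\right) + 46800 = \left(7 + i \sqrt{210} \cdot 309\right) + 46800 = \left(7 + 309 i \sqrt{210}\right) + 46800 = 46807 + 309 i \sqrt{210}$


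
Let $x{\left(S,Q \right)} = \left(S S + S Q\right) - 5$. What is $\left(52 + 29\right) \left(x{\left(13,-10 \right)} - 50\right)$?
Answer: $-1296$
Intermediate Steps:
$x{\left(S,Q \right)} = -5 + S^{2} + Q S$ ($x{\left(S,Q \right)} = \left(S^{2} + Q S\right) - 5 = -5 + S^{2} + Q S$)
$\left(52 + 29\right) \left(x{\left(13,-10 \right)} - 50\right) = \left(52 + 29\right) \left(\left(-5 + 13^{2} - 130\right) - 50\right) = 81 \left(\left(-5 + 169 - 130\right) - 50\right) = 81 \left(34 - 50\right) = 81 \left(-16\right) = -1296$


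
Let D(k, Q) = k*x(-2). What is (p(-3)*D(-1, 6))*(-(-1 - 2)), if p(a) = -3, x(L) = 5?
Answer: 45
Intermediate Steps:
D(k, Q) = 5*k (D(k, Q) = k*5 = 5*k)
(p(-3)*D(-1, 6))*(-(-1 - 2)) = (-15*(-1))*(-(-1 - 2)) = (-3*(-5))*(-1*(-3)) = 15*3 = 45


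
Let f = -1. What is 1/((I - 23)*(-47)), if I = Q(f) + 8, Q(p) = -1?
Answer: 1/752 ≈ 0.0013298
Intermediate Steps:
I = 7 (I = -1 + 8 = 7)
1/((I - 23)*(-47)) = 1/((7 - 23)*(-47)) = 1/(-16*(-47)) = 1/752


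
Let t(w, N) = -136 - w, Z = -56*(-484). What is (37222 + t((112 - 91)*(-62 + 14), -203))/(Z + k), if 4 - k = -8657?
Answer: 38094/35765 ≈ 1.0651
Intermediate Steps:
k = 8661 (k = 4 - 1*(-8657) = 4 + 8657 = 8661)
Z = 27104
(37222 + t((112 - 91)*(-62 + 14), -203))/(Z + k) = (37222 + (-136 - (112 - 91)*(-62 + 14)))/(27104 + 8661) = (37222 + (-136 - 21*(-48)))/35765 = (37222 + (-136 - 1*(-1008)))*(1/35765) = (37222 + (-136 + 1008))*(1/35765) = (37222 + 872)*(1/35765) = 38094*(1/35765) = 38094/35765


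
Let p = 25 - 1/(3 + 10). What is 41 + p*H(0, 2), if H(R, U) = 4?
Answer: 1829/13 ≈ 140.69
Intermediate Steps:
p = 324/13 (p = 25 - 1/13 = 324/13 ≈ 24.923)
41 + p*H(0, 2) = 41 + (324/13)*4 = 41 + 1296/13 = 1829/13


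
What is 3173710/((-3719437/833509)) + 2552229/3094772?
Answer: -8186639925898642007/11510809483364 ≈ -7.1121e+5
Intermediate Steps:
3173710/((-3719437/833509)) + 2552229/3094772 = 3173710/((-3719437*1/833509)) + 2552229*(1/3094772) = 3173710/(-3719437/833509) + 2552229/3094772 = 3173710*(-833509/3719437) + 2552229/3094772 = -2645315848390/3719437 + 2552229/3094772 = -8186639925898642007/11510809483364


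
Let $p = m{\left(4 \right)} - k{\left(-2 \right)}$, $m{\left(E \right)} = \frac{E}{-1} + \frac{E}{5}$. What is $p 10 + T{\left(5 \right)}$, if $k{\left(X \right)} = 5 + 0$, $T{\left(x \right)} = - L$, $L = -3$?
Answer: $-79$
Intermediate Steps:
$T{\left(x \right)} = 3$ ($T{\left(x \right)} = \left(-1\right) \left(-3\right) = 3$)
$m{\left(E \right)} = - \frac{4 E}{5}$ ($m{\left(E \right)} = E \left(-1\right) + E \frac{1}{5} = - E + \frac{E}{5} = - \frac{4 E}{5}$)
$k{\left(X \right)} = 5$
$p = - \frac{41}{5}$ ($p = \left(- \frac{4}{5}\right) 4 - 5 = - \frac{16}{5} - 5 = - \frac{41}{5} \approx -8.2$)
$p 10 + T{\left(5 \right)} = \left(- \frac{41}{5}\right) 10 + 3 = -82 + 3 = -79$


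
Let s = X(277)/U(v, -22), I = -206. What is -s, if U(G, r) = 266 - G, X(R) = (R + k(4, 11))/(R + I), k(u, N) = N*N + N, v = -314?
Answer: -409/41180 ≈ -0.0099320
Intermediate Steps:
k(u, N) = N + N**2 (k(u, N) = N**2 + N = N + N**2)
X(R) = (132 + R)/(-206 + R) (X(R) = (R + 11*(1 + 11))/(R - 206) = (R + 11*12)/(-206 + R) = (R + 132)/(-206 + R) = (132 + R)/(-206 + R))
s = 409/41180 (s = ((132 + 277)/(-206 + 277))/(266 - 1*(-314)) = (409/71)/(266 + 314) = ((1/71)*409)/580 = (409/71)*(1/580) = 409/41180 ≈ 0.0099320)
-s = -1*409/41180 = -409/41180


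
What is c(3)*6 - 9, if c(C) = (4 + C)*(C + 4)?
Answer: 285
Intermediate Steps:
c(C) = (4 + C)² (c(C) = (4 + C)*(4 + C) = (4 + C)²)
c(3)*6 - 9 = (4 + 3)²*6 - 9 = 7²*6 - 9 = 49*6 - 9 = 294 - 9 = 285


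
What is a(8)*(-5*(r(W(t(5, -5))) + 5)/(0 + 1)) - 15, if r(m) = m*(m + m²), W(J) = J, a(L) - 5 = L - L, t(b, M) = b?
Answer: -3890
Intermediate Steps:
a(L) = 5 (a(L) = 5 + (L - L) = 5 + 0 = 5)
a(8)*(-5*(r(W(t(5, -5))) + 5)/(0 + 1)) - 15 = 5*(-5*(5²*(1 + 5) + 5)/(0 + 1)) - 15 = 5*(-5*(25*6 + 5)/1) - 15 = 5*(-5*(150 + 5)) - 15 = 5*(-775) - 15 = -3875 - 15 = -3890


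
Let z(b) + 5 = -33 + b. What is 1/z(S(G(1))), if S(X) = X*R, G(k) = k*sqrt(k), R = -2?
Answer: -1/40 ≈ -0.025000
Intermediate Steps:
G(k) = k**(3/2)
S(X) = -2*X (S(X) = X*(-2) = -2*X)
z(b) = -38 + b (z(b) = -5 + (-33 + b) = -38 + b)
1/z(S(G(1))) = 1/(-38 - 2*1**(3/2)) = 1/(-38 - 2*1) = 1/(-38 - 2) = 1/(-40) = -1/40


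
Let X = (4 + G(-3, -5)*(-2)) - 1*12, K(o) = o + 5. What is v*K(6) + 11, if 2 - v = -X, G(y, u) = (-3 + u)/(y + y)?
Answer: -253/3 ≈ -84.333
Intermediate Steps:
K(o) = 5 + o
G(y, u) = (-3 + u)/(2*y) (G(y, u) = (-3 + u)/((2*y)) = (-3 + u)*(1/(2*y)) = (-3 + u)/(2*y))
X = -32/3 (X = (4 + ((½)*(-3 - 5)/(-3))*(-2)) - 1*12 = (4 + ((½)*(-⅓)*(-8))*(-2)) - 12 = (4 + (4/3)*(-2)) - 12 = (4 - 8/3) - 12 = 4/3 - 12 = -32/3 ≈ -10.667)
v = -26/3 (v = 2 - (-1)*(-32)/3 = 2 - 1*32/3 = 2 - 32/3 = -26/3 ≈ -8.6667)
v*K(6) + 11 = -26*(5 + 6)/3 + 11 = -26/3*11 + 11 = -286/3 + 11 = -253/3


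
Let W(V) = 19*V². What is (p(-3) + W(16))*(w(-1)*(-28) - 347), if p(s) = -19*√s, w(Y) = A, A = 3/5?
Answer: -8847616/5 + 34561*I*√3/5 ≈ -1.7695e+6 + 11972.0*I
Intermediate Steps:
A = ⅗ (A = 3*(⅕) = ⅗ ≈ 0.60000)
w(Y) = ⅗
(p(-3) + W(16))*(w(-1)*(-28) - 347) = (-19*I*√3 + 19*16²)*((⅗)*(-28) - 347) = (-19*I*√3 + 19*256)*(-84/5 - 347) = (-19*I*√3 + 4864)*(-1819/5) = (4864 - 19*I*√3)*(-1819/5) = -8847616/5 + 34561*I*√3/5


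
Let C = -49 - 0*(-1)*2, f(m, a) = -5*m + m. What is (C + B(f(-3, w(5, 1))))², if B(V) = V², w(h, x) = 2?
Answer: 9025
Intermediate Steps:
f(m, a) = -4*m
C = -49 (C = -49 - 0*2 = -49 - 1*0 = -49 + 0 = -49)
(C + B(f(-3, w(5, 1))))² = (-49 + (-4*(-3))²)² = (-49 + 12²)² = (-49 + 144)² = 95² = 9025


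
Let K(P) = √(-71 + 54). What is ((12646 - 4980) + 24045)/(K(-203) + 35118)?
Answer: 1113626898/1233273941 - 31711*I*√17/1233273941 ≈ 0.90298 - 0.00010602*I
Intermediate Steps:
K(P) = I*√17 (K(P) = √(-17) = I*√17)
((12646 - 4980) + 24045)/(K(-203) + 35118) = ((12646 - 4980) + 24045)/(I*√17 + 35118) = (7666 + 24045)/(35118 + I*√17) = 31711/(35118 + I*√17)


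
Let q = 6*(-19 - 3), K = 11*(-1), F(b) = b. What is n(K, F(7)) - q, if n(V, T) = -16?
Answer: 116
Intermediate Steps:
K = -11
q = -132 (q = 6*(-22) = -132)
n(K, F(7)) - q = -16 - 1*(-132) = -16 + 132 = 116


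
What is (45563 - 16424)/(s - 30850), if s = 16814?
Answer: -2649/1276 ≈ -2.0760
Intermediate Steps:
(45563 - 16424)/(s - 30850) = (45563 - 16424)/(16814 - 30850) = 29139/(-14036) = 29139*(-1/14036) = -2649/1276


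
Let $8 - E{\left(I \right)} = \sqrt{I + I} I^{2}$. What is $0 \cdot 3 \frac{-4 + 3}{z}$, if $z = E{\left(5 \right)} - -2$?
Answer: $0$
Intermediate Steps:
$E{\left(I \right)} = 8 - \sqrt{2} I^{\frac{5}{2}}$ ($E{\left(I \right)} = 8 - \sqrt{I + I} I^{2} = 8 - \sqrt{2 I} I^{2} = 8 - \sqrt{2} \sqrt{I} I^{2} = 8 - \sqrt{2} I^{\frac{5}{2}}$)
$z = 10 - 25 \sqrt{10}$ ($z = \left(8 - \sqrt{2} \cdot 5^{\frac{5}{2}}\right) - -2 = \left(8 - \sqrt{2} \cdot 25 \sqrt{5}\right) + 2 = \left(8 - 25 \sqrt{10}\right) + 2 = 10 - 25 \sqrt{10} \approx -69.057$)
$0 \cdot 3 \frac{-4 + 3}{z} = 0 \cdot 3 \frac{-4 + 3}{10 - 25 \sqrt{10}} = 0 \frac{1}{10 - 25 \sqrt{10}} \left(-1\right) = 0 \left(- \frac{1}{10 - 25 \sqrt{10}}\right) = 0$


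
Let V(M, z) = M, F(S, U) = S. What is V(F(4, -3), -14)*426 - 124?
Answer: 1580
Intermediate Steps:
V(F(4, -3), -14)*426 - 124 = 4*426 - 124 = 1704 - 124 = 1580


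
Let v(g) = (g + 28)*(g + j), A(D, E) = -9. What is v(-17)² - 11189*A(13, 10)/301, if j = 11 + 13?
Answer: 1885330/301 ≈ 6263.6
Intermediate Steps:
j = 24
v(g) = (24 + g)*(28 + g) (v(g) = (g + 28)*(g + 24) = (28 + g)*(24 + g) = (24 + g)*(28 + g))
v(-17)² - 11189*A(13, 10)/301 = (672 + (-17)² + 52*(-17))² - 11189*(-9/301) = (672 + 289 - 884)² - 11189*(-9*1/301) = 77² - 11189*(-9)/301 = 5929 - 1*(-100701/301) = 5929 + 100701/301 = 1885330/301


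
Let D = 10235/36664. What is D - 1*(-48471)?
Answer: 1777150979/36664 ≈ 48471.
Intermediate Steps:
D = 10235/36664 (D = 10235*(1/36664) = 10235/36664 ≈ 0.27916)
D - 1*(-48471) = 10235/36664 - 1*(-48471) = 10235/36664 + 48471 = 1777150979/36664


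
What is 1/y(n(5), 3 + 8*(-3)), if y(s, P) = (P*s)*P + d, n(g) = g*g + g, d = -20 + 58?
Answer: 1/13268 ≈ 7.5369e-5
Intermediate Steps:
d = 38
n(g) = g + g² (n(g) = g² + g = g + g²)
y(s, P) = 38 + s*P² (y(s, P) = (P*s)*P + 38 = s*P² + 38 = 38 + s*P²)
1/y(n(5), 3 + 8*(-3)) = 1/(38 + (5*(1 + 5))*(3 + 8*(-3))²) = 1/(38 + (5*6)*(3 - 24)²) = 1/(38 + 30*(-21)²) = 1/(38 + 30*441) = 1/(38 + 13230) = 1/13268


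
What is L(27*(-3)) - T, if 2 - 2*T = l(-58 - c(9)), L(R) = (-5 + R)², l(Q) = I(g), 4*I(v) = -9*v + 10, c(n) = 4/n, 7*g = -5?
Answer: 414235/56 ≈ 7397.1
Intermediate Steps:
g = -5/7 (g = (⅐)*(-5) = -5/7 ≈ -0.71429)
I(v) = 5/2 - 9*v/4 (I(v) = (-9*v + 10)/4 = (10 - 9*v)/4 = 5/2 - 9*v/4)
l(Q) = 115/28 (l(Q) = 5/2 - 9/4*(-5/7) = 5/2 + 45/28 = 115/28)
T = -59/56 (T = 1 - ½*115/28 = 1 - 115/56 = -59/56 ≈ -1.0536)
L(27*(-3)) - T = (-5 + 27*(-3))² - 1*(-59/56) = (-5 - 81)² + 59/56 = (-86)² + 59/56 = 7396 + 59/56 = 414235/56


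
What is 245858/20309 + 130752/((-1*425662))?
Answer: 50998482814/4322384779 ≈ 11.799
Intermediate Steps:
245858/20309 + 130752/((-1*425662)) = 245858*(1/20309) + 130752/(-425662) = 245858/20309 + 130752*(-1/425662) = 245858/20309 - 65376/212831 = 50998482814/4322384779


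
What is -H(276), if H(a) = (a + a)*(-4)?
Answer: 2208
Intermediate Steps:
H(a) = -8*a (H(a) = (2*a)*(-4) = -8*a)
-H(276) = -(-8)*276 = -1*(-2208) = 2208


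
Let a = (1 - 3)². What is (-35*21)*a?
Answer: -2940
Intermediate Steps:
a = 4 (a = (-2)² = 4)
(-35*21)*a = -35*21*4 = -735*4 = -2940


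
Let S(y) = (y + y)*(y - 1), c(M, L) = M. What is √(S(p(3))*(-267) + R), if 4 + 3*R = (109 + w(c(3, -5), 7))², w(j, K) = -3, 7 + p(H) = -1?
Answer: 12*I*√241 ≈ 186.29*I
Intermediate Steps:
p(H) = -8 (p(H) = -7 - 1 = -8)
S(y) = 2*y*(-1 + y) (S(y) = (2*y)*(-1 + y) = 2*y*(-1 + y))
R = 3744 (R = -4/3 + (109 - 3)²/3 = -4/3 + (⅓)*106² = -4/3 + (⅓)*11236 = -4/3 + 11236/3 = 3744)
√(S(p(3))*(-267) + R) = √((2*(-8)*(-1 - 8))*(-267) + 3744) = √((2*(-8)*(-9))*(-267) + 3744) = √(144*(-267) + 3744) = √(-38448 + 3744) = √(-34704) = 12*I*√241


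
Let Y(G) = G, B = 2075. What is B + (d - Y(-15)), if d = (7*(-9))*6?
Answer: 1712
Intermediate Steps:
d = -378 (d = -63*6 = -378)
B + (d - Y(-15)) = 2075 + (-378 - 1*(-15)) = 2075 + (-378 + 15) = 2075 - 363 = 1712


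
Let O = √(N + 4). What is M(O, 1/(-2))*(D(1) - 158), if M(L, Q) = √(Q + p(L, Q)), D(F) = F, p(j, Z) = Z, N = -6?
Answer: -157*I ≈ -157.0*I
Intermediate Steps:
O = I*√2 (O = √(-6 + 4) = √(-2) = I*√2 ≈ 1.4142*I)
M(L, Q) = √2*√Q (M(L, Q) = √(Q + Q) = √(2*Q) = √2*√Q)
M(O, 1/(-2))*(D(1) - 158) = (√2*√(1/(-2)))*(1 - 158) = (√2*√(1*(-½)))*(-157) = (√2*√(-½))*(-157) = (√2*(I*√2/2))*(-157) = I*(-157) = -157*I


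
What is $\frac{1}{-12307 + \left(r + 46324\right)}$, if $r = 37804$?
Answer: $\frac{1}{71821} \approx 1.3924 \cdot 10^{-5}$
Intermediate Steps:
$\frac{1}{-12307 + \left(r + 46324\right)} = \frac{1}{-12307 + \left(37804 + 46324\right)} = \frac{1}{-12307 + 84128} = \frac{1}{71821}$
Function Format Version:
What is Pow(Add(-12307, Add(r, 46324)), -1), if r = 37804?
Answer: Rational(1, 71821) ≈ 1.3924e-5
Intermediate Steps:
Pow(Add(-12307, Add(r, 46324)), -1) = Pow(Add(-12307, Add(37804, 46324)), -1) = Pow(Add(-12307, 84128), -1) = Pow(71821, -1) = Rational(1, 71821)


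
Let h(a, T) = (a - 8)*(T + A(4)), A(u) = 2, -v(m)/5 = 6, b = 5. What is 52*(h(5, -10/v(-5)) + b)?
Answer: -104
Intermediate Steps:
v(m) = -30 (v(m) = -5*6 = -30)
h(a, T) = (-8 + a)*(2 + T) (h(a, T) = (a - 8)*(T + 2) = (-8 + a)*(2 + T))
52*(h(5, -10/v(-5)) + b) = 52*((-16 - (-80)/(-30) + 2*5 - 10/(-30)*5) + 5) = 52*((-16 - (-80)*(-1)/30 + 10 - 10*(-1/30)*5) + 5) = 52*((-16 - 8*1/3 + 10 + (1/3)*5) + 5) = 52*((-16 - 8/3 + 10 + 5/3) + 5) = 52*(-7 + 5) = 52*(-2) = -104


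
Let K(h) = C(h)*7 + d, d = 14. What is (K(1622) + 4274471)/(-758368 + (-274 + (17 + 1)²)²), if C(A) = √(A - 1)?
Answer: -4274485/755868 - 7*√1621/755868 ≈ -5.6554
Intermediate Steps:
C(A) = √(-1 + A)
K(h) = 14 + 7*√(-1 + h) (K(h) = √(-1 + h)*7 + 14 = 7*√(-1 + h) + 14 = 14 + 7*√(-1 + h))
(K(1622) + 4274471)/(-758368 + (-274 + (17 + 1)²)²) = ((14 + 7*√(-1 + 1622)) + 4274471)/(-758368 + (-274 + (17 + 1)²)²) = ((14 + 7*√1621) + 4274471)/(-758368 + (-274 + 18²)²) = (4274485 + 7*√1621)/(-758368 + (-274 + 324)²) = (4274485 + 7*√1621)/(-758368 + 50²) = (4274485 + 7*√1621)/(-758368 + 2500) = (4274485 + 7*√1621)/(-755868) = (4274485 + 7*√1621)*(-1/755868) = -4274485/755868 - 7*√1621/755868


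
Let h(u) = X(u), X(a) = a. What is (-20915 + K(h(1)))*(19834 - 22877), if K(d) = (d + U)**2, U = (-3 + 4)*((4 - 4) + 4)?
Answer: 63568270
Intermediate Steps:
h(u) = u
U = 4 (U = 1*(0 + 4) = 1*4 = 4)
K(d) = (4 + d)**2 (K(d) = (d + 4)**2 = (4 + d)**2)
(-20915 + K(h(1)))*(19834 - 22877) = (-20915 + (4 + 1)**2)*(19834 - 22877) = (-20915 + 5**2)*(-3043) = (-20915 + 25)*(-3043) = -20890*(-3043) = 63568270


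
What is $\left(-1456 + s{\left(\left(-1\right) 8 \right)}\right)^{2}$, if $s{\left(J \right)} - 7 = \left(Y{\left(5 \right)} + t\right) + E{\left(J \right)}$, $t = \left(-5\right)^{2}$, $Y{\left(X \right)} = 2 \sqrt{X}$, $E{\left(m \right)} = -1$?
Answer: $2030645 - 5700 \sqrt{5} \approx 2.0179 \cdot 10^{6}$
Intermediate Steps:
$t = 25$
$s{\left(J \right)} = 31 + 2 \sqrt{5}$ ($s{\left(J \right)} = 7 + \left(\left(2 \sqrt{5} + 25\right) - 1\right) = 7 + \left(\left(25 + 2 \sqrt{5}\right) - 1\right) = 7 + \left(24 + 2 \sqrt{5}\right) = 31 + 2 \sqrt{5}$)
$\left(-1456 + s{\left(\left(-1\right) 8 \right)}\right)^{2} = \left(-1456 + \left(31 + 2 \sqrt{5}\right)\right)^{2} = \left(-1425 + 2 \sqrt{5}\right)^{2}$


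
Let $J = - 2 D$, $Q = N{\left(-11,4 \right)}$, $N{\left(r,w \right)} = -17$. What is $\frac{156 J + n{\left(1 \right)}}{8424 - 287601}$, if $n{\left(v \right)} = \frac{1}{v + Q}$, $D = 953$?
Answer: $\frac{4757377}{4466832} \approx 1.065$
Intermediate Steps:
$Q = -17$
$J = -1906$ ($J = \left(-2\right) 953 = -1906$)
$n{\left(v \right)} = \frac{1}{-17 + v}$ ($n{\left(v \right)} = \frac{1}{v - 17} = \frac{1}{-17 + v}$)
$\frac{156 J + n{\left(1 \right)}}{8424 - 287601} = \frac{156 \left(-1906\right) + \frac{1}{-17 + 1}}{8424 - 287601} = \frac{-297336 + \frac{1}{-16}}{-279177} = \left(-297336 - \frac{1}{16}\right) \left(- \frac{1}{279177}\right) = \left(- \frac{4757377}{16}\right) \left(- \frac{1}{279177}\right) = \frac{4757377}{4466832}$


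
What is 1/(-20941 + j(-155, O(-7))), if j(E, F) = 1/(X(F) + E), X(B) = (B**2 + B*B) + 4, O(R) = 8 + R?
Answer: -149/3120210 ≈ -4.7753e-5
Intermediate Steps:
X(B) = 4 + 2*B**2 (X(B) = (B**2 + B**2) + 4 = 2*B**2 + 4 = 4 + 2*B**2)
j(E, F) = 1/(4 + E + 2*F**2) (j(E, F) = 1/((4 + 2*F**2) + E) = 1/(4 + E + 2*F**2))
1/(-20941 + j(-155, O(-7))) = 1/(-20941 + 1/(4 - 155 + 2*(8 - 7)**2)) = 1/(-20941 + 1/(4 - 155 + 2*1**2)) = 1/(-20941 + 1/(4 - 155 + 2*1)) = 1/(-20941 + 1/(4 - 155 + 2)) = 1/(-20941 + 1/(-149)) = 1/(-20941 - 1/149) = 1/(-3120210/149) = -149/3120210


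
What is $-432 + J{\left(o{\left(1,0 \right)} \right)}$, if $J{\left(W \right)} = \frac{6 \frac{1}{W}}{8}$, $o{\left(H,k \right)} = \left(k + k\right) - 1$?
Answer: $- \frac{1731}{4} \approx -432.75$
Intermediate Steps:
$o{\left(H,k \right)} = -1 + 2 k$ ($o{\left(H,k \right)} = 2 k - 1 = -1 + 2 k$)
$J{\left(W \right)} = \frac{3}{4 W}$ ($J{\left(W \right)} = \frac{6}{W} \frac{1}{8} = \frac{3}{4 W}$)
$-432 + J{\left(o{\left(1,0 \right)} \right)} = -432 + \frac{3}{4 \left(-1 + 2 \cdot 0\right)} = -432 + \frac{3}{4 \left(-1 + 0\right)} = -432 + \frac{3}{4 \left(-1\right)} = -432 + \frac{3}{4} \left(-1\right) = -432 - \frac{3}{4} = - \frac{1731}{4}$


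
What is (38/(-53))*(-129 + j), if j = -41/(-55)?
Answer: 268052/2915 ≈ 91.956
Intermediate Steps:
j = 41/55 (j = -41*(-1/55) = 41/55 ≈ 0.74545)
(38/(-53))*(-129 + j) = (38/(-53))*(-129 + 41/55) = (38*(-1/53))*(-7054/55) = -38/53*(-7054/55) = 268052/2915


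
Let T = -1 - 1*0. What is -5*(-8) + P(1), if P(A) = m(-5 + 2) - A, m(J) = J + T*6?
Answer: 30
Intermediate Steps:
T = -1 (T = -1 + 0 = -1)
m(J) = -6 + J (m(J) = J - 1*6 = J - 6 = -6 + J)
P(A) = -9 - A (P(A) = (-6 + (-5 + 2)) - A = (-6 - 3) - A = -9 - A)
-5*(-8) + P(1) = -5*(-8) + (-9 - 1*1) = 40 + (-9 - 1) = 40 - 10 = 30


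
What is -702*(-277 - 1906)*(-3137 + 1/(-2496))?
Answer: -153835086591/32 ≈ -4.8073e+9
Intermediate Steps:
-702*(-277 - 1906)*(-3137 + 1/(-2496)) = -(-1532466)*(-3137 - 1/2496) = -(-1532466)*(-7829953)/2496 = -702*17092787399/2496 = -153835086591/32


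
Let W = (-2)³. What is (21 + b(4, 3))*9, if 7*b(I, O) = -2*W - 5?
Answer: 1422/7 ≈ 203.14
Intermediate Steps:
W = -8
b(I, O) = 11/7 (b(I, O) = (-2*(-8) - 5)/7 = (16 - 5)/7 = (⅐)*11 = 11/7)
(21 + b(4, 3))*9 = (21 + 11/7)*9 = (158/7)*9 = 1422/7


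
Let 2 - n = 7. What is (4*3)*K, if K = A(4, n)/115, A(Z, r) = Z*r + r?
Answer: -60/23 ≈ -2.6087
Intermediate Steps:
n = -5 (n = 2 - 1*7 = 2 - 7 = -5)
A(Z, r) = r + Z*r
K = -5/23 (K = -5*(1 + 4)/115 = -5*5*(1/115) = -25*1/115 = -5/23 ≈ -0.21739)
(4*3)*K = (4*3)*(-5/23) = 12*(-5/23) = -60/23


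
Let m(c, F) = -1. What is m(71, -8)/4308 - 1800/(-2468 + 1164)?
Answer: 969137/702204 ≈ 1.3801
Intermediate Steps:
m(71, -8)/4308 - 1800/(-2468 + 1164) = -1/4308 - 1800/(-2468 + 1164) = -1*1/4308 - 1800/(-1304) = -1/4308 - 1800*(-1/1304) = -1/4308 + 225/163 = 969137/702204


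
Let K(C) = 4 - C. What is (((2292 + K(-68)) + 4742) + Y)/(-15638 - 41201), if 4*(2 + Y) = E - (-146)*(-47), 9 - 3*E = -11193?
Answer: -6322/56839 ≈ -0.11123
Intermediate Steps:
E = 3734 (E = 3 - ⅓*(-11193) = 3 + 3731 = 3734)
Y = -784 (Y = -2 + (3734 - (-146)*(-47))/4 = -2 + (3734 - 1*6862)/4 = -2 + (3734 - 6862)/4 = -2 + (¼)*(-3128) = -2 - 782 = -784)
(((2292 + K(-68)) + 4742) + Y)/(-15638 - 41201) = (((2292 + (4 - 1*(-68))) + 4742) - 784)/(-15638 - 41201) = (((2292 + (4 + 68)) + 4742) - 784)/(-56839) = (((2292 + 72) + 4742) - 784)*(-1/56839) = ((2364 + 4742) - 784)*(-1/56839) = (7106 - 784)*(-1/56839) = 6322*(-1/56839) = -6322/56839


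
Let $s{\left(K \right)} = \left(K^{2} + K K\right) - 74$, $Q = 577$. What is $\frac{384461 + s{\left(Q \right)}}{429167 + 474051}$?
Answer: $\frac{1050245}{903218} \approx 1.1628$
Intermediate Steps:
$s{\left(K \right)} = -74 + 2 K^{2}$ ($s{\left(K \right)} = \left(K^{2} + K^{2}\right) - 74 = 2 K^{2} - 74 = -74 + 2 K^{2}$)
$\frac{384461 + s{\left(Q \right)}}{429167 + 474051} = \frac{384461 - \left(74 - 2 \cdot 577^{2}\right)}{429167 + 474051} = \frac{384461 + \left(-74 + 2 \cdot 332929\right)}{903218} = \left(384461 + \left(-74 + 665858\right)\right) \frac{1}{903218} = \left(384461 + 665784\right) \frac{1}{903218} = 1050245 \cdot \frac{1}{903218} = \frac{1050245}{903218}$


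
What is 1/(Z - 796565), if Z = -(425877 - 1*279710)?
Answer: -1/942732 ≈ -1.0607e-6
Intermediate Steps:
Z = -146167 (Z = -(425877 - 279710) = -1*146167 = -146167)
1/(Z - 796565) = 1/(-146167 - 796565) = 1/(-942732) = -1/942732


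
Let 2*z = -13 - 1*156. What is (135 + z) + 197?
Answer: 495/2 ≈ 247.50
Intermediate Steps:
z = -169/2 (z = (-13 - 1*156)/2 = (-13 - 156)/2 = (½)*(-169) = -169/2 ≈ -84.500)
(135 + z) + 197 = (135 - 169/2) + 197 = 101/2 + 197 = 495/2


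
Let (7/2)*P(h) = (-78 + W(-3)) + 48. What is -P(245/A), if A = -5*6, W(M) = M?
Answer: 66/7 ≈ 9.4286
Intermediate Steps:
A = -30
P(h) = -66/7 (P(h) = 2*((-78 - 3) + 48)/7 = 2*(-81 + 48)/7 = (2/7)*(-33) = -66/7)
-P(245/A) = -1*(-66/7) = 66/7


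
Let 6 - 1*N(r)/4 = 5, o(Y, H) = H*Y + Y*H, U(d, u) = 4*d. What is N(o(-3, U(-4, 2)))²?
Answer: 16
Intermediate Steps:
o(Y, H) = 2*H*Y (o(Y, H) = H*Y + H*Y = 2*H*Y)
N(r) = 4 (N(r) = 24 - 4*5 = 24 - 20 = 4)
N(o(-3, U(-4, 2)))² = 4² = 16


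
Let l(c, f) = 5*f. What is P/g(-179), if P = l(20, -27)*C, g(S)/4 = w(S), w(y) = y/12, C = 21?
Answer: 8505/179 ≈ 47.514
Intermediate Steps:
w(y) = y/12 (w(y) = y*(1/12) = y/12)
g(S) = S/3 (g(S) = 4*(S/12) = S/3)
P = -2835 (P = (5*(-27))*21 = -135*21 = -2835)
P/g(-179) = -2835/((⅓)*(-179)) = -2835/(-179/3) = -2835*(-3/179) = 8505/179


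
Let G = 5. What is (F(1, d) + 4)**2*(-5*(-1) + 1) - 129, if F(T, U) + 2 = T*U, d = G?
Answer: 165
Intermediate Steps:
d = 5
F(T, U) = -2 + T*U
(F(1, d) + 4)**2*(-5*(-1) + 1) - 129 = ((-2 + 1*5) + 4)**2*(-5*(-1) + 1) - 129 = ((-2 + 5) + 4)**2*(5 + 1) - 129 = (3 + 4)**2*6 - 129 = 7**2*6 - 129 = 49*6 - 129 = 294 - 129 = 165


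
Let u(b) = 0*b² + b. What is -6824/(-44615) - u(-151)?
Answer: 6743689/44615 ≈ 151.15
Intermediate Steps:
u(b) = b (u(b) = 0 + b = b)
-6824/(-44615) - u(-151) = -6824/(-44615) - 1*(-151) = -6824*(-1/44615) + 151 = 6824/44615 + 151 = 6743689/44615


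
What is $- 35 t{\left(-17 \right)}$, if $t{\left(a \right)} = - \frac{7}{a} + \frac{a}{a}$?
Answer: $- \frac{840}{17} \approx -49.412$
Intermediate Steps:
$t{\left(a \right)} = 1 - \frac{7}{a}$ ($t{\left(a \right)} = - \frac{7}{a} + 1 = 1 - \frac{7}{a}$)
$- 35 t{\left(-17 \right)} = - 35 \frac{-7 - 17}{-17} = - 35 \left(\left(- \frac{1}{17}\right) \left(-24\right)\right) = \left(-35\right) \frac{24}{17} = - \frac{840}{17}$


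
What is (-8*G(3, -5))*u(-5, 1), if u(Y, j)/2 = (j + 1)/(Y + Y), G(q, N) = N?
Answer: -16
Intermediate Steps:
u(Y, j) = (1 + j)/Y (u(Y, j) = 2*((j + 1)/(Y + Y)) = 2*((1 + j)/((2*Y))) = 2*((1 + j)*(1/(2*Y))) = 2*((1 + j)/(2*Y)) = (1 + j)/Y)
(-8*G(3, -5))*u(-5, 1) = (-8*(-5))*((1 + 1)/(-5)) = 40*(-1/5*2) = 40*(-2/5) = -16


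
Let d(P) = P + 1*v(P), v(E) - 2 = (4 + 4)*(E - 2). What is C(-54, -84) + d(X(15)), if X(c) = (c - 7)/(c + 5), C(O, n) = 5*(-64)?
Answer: -1652/5 ≈ -330.40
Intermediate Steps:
v(E) = -14 + 8*E (v(E) = 2 + (4 + 4)*(E - 2) = 2 + 8*(-2 + E) = 2 + (-16 + 8*E) = -14 + 8*E)
C(O, n) = -320
X(c) = (-7 + c)/(5 + c)
d(P) = -14 + 9*P (d(P) = P + 1*(-14 + 8*P) = P + (-14 + 8*P) = -14 + 9*P)
C(-54, -84) + d(X(15)) = -320 + (-14 + 9*((-7 + 15)/(5 + 15))) = -320 + (-14 + 9*(8/20)) = -320 + (-14 + 9*((1/20)*8)) = -320 + (-14 + 9*(⅖)) = -320 + (-14 + 18/5) = -320 - 52/5 = -1652/5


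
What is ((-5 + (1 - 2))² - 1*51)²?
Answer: 225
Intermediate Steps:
((-5 + (1 - 2))² - 1*51)² = ((-5 - 1)² - 51)² = ((-6)² - 51)² = (36 - 51)² = (-15)² = 225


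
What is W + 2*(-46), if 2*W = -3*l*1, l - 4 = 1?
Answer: -199/2 ≈ -99.500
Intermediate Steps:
l = 5 (l = 4 + 1 = 5)
W = -15/2 (W = (-3*5*1)/2 = (-15*1)/2 = (1/2)*(-15) = -15/2 ≈ -7.5000)
W + 2*(-46) = -15/2 + 2*(-46) = -15/2 - 92 = -199/2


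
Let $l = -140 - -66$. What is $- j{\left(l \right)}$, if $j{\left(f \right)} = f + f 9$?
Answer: $740$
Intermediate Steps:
$l = -74$ ($l = -140 + 66 = -74$)
$j{\left(f \right)} = 10 f$ ($j{\left(f \right)} = f + 9 f = 10 f$)
$- j{\left(l \right)} = - 10 \left(-74\right) = \left(-1\right) \left(-740\right) = 740$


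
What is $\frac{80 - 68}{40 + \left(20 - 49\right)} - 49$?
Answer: $- \frac{527}{11} \approx -47.909$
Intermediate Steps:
$\frac{80 - 68}{40 + \left(20 - 49\right)} - 49 = \frac{1}{40 + \left(20 - 49\right)} 12 - 49 = \frac{1}{40 - 29} \cdot 12 - 49 = \frac{1}{11} \cdot 12 - 49 = \frac{12}{11} - 49 = - \frac{527}{11}$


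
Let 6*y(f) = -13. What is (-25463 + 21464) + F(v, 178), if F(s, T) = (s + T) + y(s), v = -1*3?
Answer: -22957/6 ≈ -3826.2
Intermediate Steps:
v = -3
y(f) = -13/6 (y(f) = (⅙)*(-13) = -13/6)
F(s, T) = -13/6 + T + s (F(s, T) = (s + T) - 13/6 = (T + s) - 13/6 = -13/6 + T + s)
(-25463 + 21464) + F(v, 178) = (-25463 + 21464) + (-13/6 + 178 - 3) = -3999 + 1037/6 = -22957/6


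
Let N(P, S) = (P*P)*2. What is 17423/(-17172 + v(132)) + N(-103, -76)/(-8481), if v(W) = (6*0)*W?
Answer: -170706653/48545244 ≈ -3.5164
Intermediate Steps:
N(P, S) = 2*P² (N(P, S) = P²*2 = 2*P²)
v(W) = 0 (v(W) = 0*W = 0)
17423/(-17172 + v(132)) + N(-103, -76)/(-8481) = 17423/(-17172 + 0) + (2*(-103)²)/(-8481) = 17423/(-17172) + (2*10609)*(-1/8481) = 17423*(-1/17172) + 21218*(-1/8481) = -17423/17172 - 21218/8481 = -170706653/48545244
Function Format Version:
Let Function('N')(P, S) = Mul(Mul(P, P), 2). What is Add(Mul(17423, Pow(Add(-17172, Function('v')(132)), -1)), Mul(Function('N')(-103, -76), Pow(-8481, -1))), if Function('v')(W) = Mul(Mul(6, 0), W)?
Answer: Rational(-170706653, 48545244) ≈ -3.5164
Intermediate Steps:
Function('N')(P, S) = Mul(2, Pow(P, 2)) (Function('N')(P, S) = Mul(Pow(P, 2), 2) = Mul(2, Pow(P, 2)))
Function('v')(W) = 0 (Function('v')(W) = Mul(0, W) = 0)
Add(Mul(17423, Pow(Add(-17172, Function('v')(132)), -1)), Mul(Function('N')(-103, -76), Pow(-8481, -1))) = Add(Mul(17423, Pow(Add(-17172, 0), -1)), Mul(Mul(2, Pow(-103, 2)), Pow(-8481, -1))) = Add(Mul(17423, Pow(-17172, -1)), Mul(Mul(2, 10609), Rational(-1, 8481))) = Add(Mul(17423, Rational(-1, 17172)), Mul(21218, Rational(-1, 8481))) = Add(Rational(-17423, 17172), Rational(-21218, 8481)) = Rational(-170706653, 48545244)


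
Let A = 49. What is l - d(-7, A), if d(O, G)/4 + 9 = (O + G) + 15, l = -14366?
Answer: -14558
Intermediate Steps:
d(O, G) = 24 + 4*G + 4*O (d(O, G) = -36 + 4*((O + G) + 15) = -36 + 4*((G + O) + 15) = -36 + 4*(15 + G + O) = -36 + (60 + 4*G + 4*O) = 24 + 4*G + 4*O)
l - d(-7, A) = -14366 - (24 + 4*49 + 4*(-7)) = -14366 - (24 + 196 - 28) = -14366 - 1*192 = -14366 - 192 = -14558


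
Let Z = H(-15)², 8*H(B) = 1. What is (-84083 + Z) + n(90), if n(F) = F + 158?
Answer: -5365439/64 ≈ -83835.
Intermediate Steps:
H(B) = ⅛ (H(B) = (⅛)*1 = ⅛)
n(F) = 158 + F
Z = 1/64 (Z = (⅛)² = 1/64 ≈ 0.015625)
(-84083 + Z) + n(90) = (-84083 + 1/64) + (158 + 90) = -5381311/64 + 248 = -5365439/64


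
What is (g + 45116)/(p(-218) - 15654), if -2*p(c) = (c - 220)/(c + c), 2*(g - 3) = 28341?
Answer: -327218/86397 ≈ -3.7874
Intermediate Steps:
g = 28347/2 (g = 3 + (1/2)*28341 = 3 + 28341/2 = 28347/2 ≈ 14174.)
p(c) = -(-220 + c)/(4*c) (p(c) = -(c - 220)/(2*(c + c)) = -(-220 + c)/(2*(2*c)) = -(-220 + c)*1/(2*c)/2 = -(-220 + c)/(4*c))
(g + 45116)/(p(-218) - 15654) = (28347/2 + 45116)/((1/4)*(220 - 1*(-218))/(-218) - 15654) = 118579/(2*((1/4)*(-1/218)*(220 + 218) - 15654)) = 118579/(2*((1/4)*(-1/218)*438 - 15654)) = 118579/(2*(-219/436 - 15654)) = 118579/(2*(-6825363/436)) = (118579/2)*(-436/6825363) = -327218/86397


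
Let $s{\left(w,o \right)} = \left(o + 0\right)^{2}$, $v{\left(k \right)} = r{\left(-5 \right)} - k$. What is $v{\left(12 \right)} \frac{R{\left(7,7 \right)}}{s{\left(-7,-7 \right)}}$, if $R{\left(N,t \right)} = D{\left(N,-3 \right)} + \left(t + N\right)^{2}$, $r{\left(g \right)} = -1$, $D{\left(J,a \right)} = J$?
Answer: $- \frac{377}{7} \approx -53.857$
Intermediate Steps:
$v{\left(k \right)} = -1 - k$
$s{\left(w,o \right)} = o^{2}$
$R{\left(N,t \right)} = N + \left(N + t\right)^{2}$ ($R{\left(N,t \right)} = N + \left(t + N\right)^{2} = N + \left(N + t\right)^{2}$)
$v{\left(12 \right)} \frac{R{\left(7,7 \right)}}{s{\left(-7,-7 \right)}} = \left(-1 - 12\right) \frac{7 + \left(7 + 7\right)^{2}}{\left(-7\right)^{2}} = \left(-1 - 12\right) \frac{7 + 14^{2}}{49} = - 13 \left(7 + 196\right) \frac{1}{49} = - 13 \cdot 203 \cdot \frac{1}{49} = \left(-13\right) \frac{29}{7} = - \frac{377}{7}$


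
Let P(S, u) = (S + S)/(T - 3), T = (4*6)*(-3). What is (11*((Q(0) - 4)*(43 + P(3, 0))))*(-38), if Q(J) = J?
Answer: 1794056/25 ≈ 71762.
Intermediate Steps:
T = -72 (T = 24*(-3) = -72)
P(S, u) = -2*S/75 (P(S, u) = (S + S)/(-72 - 3) = (2*S)/(-75) = (2*S)*(-1/75) = -2*S/75)
(11*((Q(0) - 4)*(43 + P(3, 0))))*(-38) = (11*((0 - 4)*(43 - 2/75*3)))*(-38) = (11*(-4*(43 - 2/25)))*(-38) = (11*(-4*1073/25))*(-38) = (11*(-4292/25))*(-38) = -47212/25*(-38) = 1794056/25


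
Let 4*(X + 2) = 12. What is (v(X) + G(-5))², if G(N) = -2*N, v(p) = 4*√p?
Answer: 196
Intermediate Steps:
X = 1 (X = -2 + (¼)*12 = -2 + 3 = 1)
(v(X) + G(-5))² = (4*√1 - 2*(-5))² = (4*1 + 10)² = (4 + 10)² = 14² = 196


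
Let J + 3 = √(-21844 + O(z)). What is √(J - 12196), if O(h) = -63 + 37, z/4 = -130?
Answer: √(-12199 + 27*I*√30) ≈ 0.6695 + 110.45*I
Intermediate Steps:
z = -520 (z = 4*(-130) = -520)
O(h) = -26
J = -3 + 27*I*√30 (J = -3 + √(-21844 - 26) = -3 + √(-21870) = -3 + 27*I*√30 ≈ -3.0 + 147.89*I)
√(J - 12196) = √((-3 + 27*I*√30) - 12196) = √(-12199 + 27*I*√30)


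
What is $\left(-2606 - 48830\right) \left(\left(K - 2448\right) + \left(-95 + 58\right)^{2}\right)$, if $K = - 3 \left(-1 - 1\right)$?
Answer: $55190828$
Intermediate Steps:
$K = 6$ ($K = \left(-3\right) \left(-2\right) = 6$)
$\left(-2606 - 48830\right) \left(\left(K - 2448\right) + \left(-95 + 58\right)^{2}\right) = \left(-2606 - 48830\right) \left(\left(6 - 2448\right) + \left(-95 + 58\right)^{2}\right) = - 51436 \left(\left(6 - 2448\right) + \left(-37\right)^{2}\right) = - 51436 \left(-2442 + 1369\right) = \left(-51436\right) \left(-1073\right) = 55190828$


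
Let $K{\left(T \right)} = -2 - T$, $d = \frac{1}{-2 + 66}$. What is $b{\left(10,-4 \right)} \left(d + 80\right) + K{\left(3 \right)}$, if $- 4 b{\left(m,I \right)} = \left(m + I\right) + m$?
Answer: $- \frac{5201}{16} \approx -325.06$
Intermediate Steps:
$d = \frac{1}{64} \approx 0.015625$
$b{\left(m,I \right)} = - \frac{m}{2} - \frac{I}{4}$ ($b{\left(m,I \right)} = - \frac{\left(m + I\right) + m}{4} = - \frac{\left(I + m\right) + m}{4} = - \frac{I + 2 m}{4} = - \frac{m}{2} - \frac{I}{4}$)
$b{\left(10,-4 \right)} \left(d + 80\right) + K{\left(3 \right)} = \left(\left(- \frac{1}{2}\right) 10 - -1\right) \left(\frac{1}{64} + 80\right) - 5 = \left(-5 + 1\right) \frac{5121}{64} - 5 = \left(-4\right) \frac{5121}{64} - 5 = - \frac{5121}{16} - 5 = - \frac{5201}{16}$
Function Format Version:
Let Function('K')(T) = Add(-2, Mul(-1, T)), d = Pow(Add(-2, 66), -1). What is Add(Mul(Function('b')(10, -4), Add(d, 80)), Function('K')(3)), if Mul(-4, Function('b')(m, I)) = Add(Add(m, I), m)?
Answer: Rational(-5201, 16) ≈ -325.06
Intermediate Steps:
d = Rational(1, 64) (d = Pow(64, -1) = Rational(1, 64) ≈ 0.015625)
Function('b')(m, I) = Add(Mul(Rational(-1, 2), m), Mul(Rational(-1, 4), I)) (Function('b')(m, I) = Mul(Rational(-1, 4), Add(Add(m, I), m)) = Mul(Rational(-1, 4), Add(Add(I, m), m)) = Mul(Rational(-1, 4), Add(I, Mul(2, m))) = Add(Mul(Rational(-1, 2), m), Mul(Rational(-1, 4), I)))
Add(Mul(Function('b')(10, -4), Add(d, 80)), Function('K')(3)) = Add(Mul(Add(Mul(Rational(-1, 2), 10), Mul(Rational(-1, 4), -4)), Add(Rational(1, 64), 80)), Add(-2, Mul(-1, 3))) = Add(Mul(Add(-5, 1), Rational(5121, 64)), Add(-2, -3)) = Add(Mul(-4, Rational(5121, 64)), -5) = Add(Rational(-5121, 16), -5) = Rational(-5201, 16)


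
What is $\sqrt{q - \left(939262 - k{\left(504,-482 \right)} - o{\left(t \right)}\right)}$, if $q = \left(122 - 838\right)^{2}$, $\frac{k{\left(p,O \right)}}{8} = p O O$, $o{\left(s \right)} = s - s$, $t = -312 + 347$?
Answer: $\sqrt{936303762} \approx 30599.0$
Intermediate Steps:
$t = 35$
$o{\left(s \right)} = 0$
$k{\left(p,O \right)} = 8 p O^{2}$ ($k{\left(p,O \right)} = 8 p O O = 8 O p O = 8 p O^{2}$)
$q = 512656$ ($q = \left(-716\right)^{2} = 512656$)
$\sqrt{q - \left(939262 - k{\left(504,-482 \right)} - o{\left(t \right)}\right)} = \sqrt{512656 - \left(939262 - 4032 \left(-482\right)^{2}\right)} = \sqrt{512656 - \left(939262 - 936730368\right)} = \sqrt{512656 + \left(\left(936730368 + 0\right) - 939262\right)} = \sqrt{512656 + \left(936730368 - 939262\right)} = \sqrt{512656 + 935791106} = \sqrt{936303762}$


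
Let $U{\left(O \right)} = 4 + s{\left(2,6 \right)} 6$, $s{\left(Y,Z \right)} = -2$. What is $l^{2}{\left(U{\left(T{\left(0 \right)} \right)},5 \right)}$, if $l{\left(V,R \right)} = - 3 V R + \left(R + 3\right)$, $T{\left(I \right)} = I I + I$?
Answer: $16384$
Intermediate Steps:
$T{\left(I \right)} = I + I^{2}$ ($T{\left(I \right)} = I^{2} + I = I + I^{2}$)
$U{\left(O \right)} = -8$ ($U{\left(O \right)} = 4 - 12 = -8$)
$l{\left(V,R \right)} = 3 + R - 3 R V$ ($l{\left(V,R \right)} = - 3 R V + \left(3 + R\right) = 3 + R - 3 R V$)
$l^{2}{\left(U{\left(T{\left(0 \right)} \right)},5 \right)} = \left(3 + 5 - 15 \left(-8\right)\right)^{2} = \left(3 + 5 + 120\right)^{2} = 128^{2} = 16384$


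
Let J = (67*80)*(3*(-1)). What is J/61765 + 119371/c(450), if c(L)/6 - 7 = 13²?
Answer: 12158627/107808 ≈ 112.78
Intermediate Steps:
J = -16080 (J = 5360*(-3) = -16080)
c(L) = 1056 (c(L) = 42 + 6*13² = 42 + 6*169 = 42 + 1014 = 1056)
J/61765 + 119371/c(450) = -16080/61765 + 119371/1056 = -16080*1/61765 + 119371*(1/1056) = -3216/12353 + 119371/1056 = 12158627/107808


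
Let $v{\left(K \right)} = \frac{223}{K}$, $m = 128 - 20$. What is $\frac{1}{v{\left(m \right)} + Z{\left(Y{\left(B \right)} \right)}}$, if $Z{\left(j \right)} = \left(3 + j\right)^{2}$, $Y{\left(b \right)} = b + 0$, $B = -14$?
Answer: $\frac{108}{13291} \approx 0.0081258$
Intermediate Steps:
$Y{\left(b \right)} = b$
$m = 108$ ($m = 128 - 20 = 108$)
$\frac{1}{v{\left(m \right)} + Z{\left(Y{\left(B \right)} \right)}} = \frac{1}{\frac{223}{108} + \left(3 - 14\right)^{2}} = \frac{1}{223 \cdot \frac{1}{108} + \left(-11\right)^{2}} = \frac{1}{\frac{223}{108} + 121} = \frac{1}{\frac{13291}{108}} = \frac{108}{13291}$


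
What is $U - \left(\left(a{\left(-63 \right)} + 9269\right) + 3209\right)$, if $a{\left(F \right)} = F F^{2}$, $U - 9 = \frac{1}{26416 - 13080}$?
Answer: $\frac{3168340209}{13336} \approx 2.3758 \cdot 10^{5}$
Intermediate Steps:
$U = \frac{120025}{13336}$ ($U = 9 + \frac{1}{26416 - 13080} = 9 + \frac{1}{13336} = \frac{120025}{13336} \approx 9.0001$)
$a{\left(F \right)} = F^{3}$
$U - \left(\left(a{\left(-63 \right)} + 9269\right) + 3209\right) = \frac{120025}{13336} - \left(\left(\left(-63\right)^{3} + 9269\right) + 3209\right) = \frac{120025}{13336} - \left(\left(-250047 + 9269\right) + 3209\right) = \frac{120025}{13336} - \left(-240778 + 3209\right) = \frac{120025}{13336} - -237569 = \frac{120025}{13336} + 237569 = \frac{3168340209}{13336}$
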